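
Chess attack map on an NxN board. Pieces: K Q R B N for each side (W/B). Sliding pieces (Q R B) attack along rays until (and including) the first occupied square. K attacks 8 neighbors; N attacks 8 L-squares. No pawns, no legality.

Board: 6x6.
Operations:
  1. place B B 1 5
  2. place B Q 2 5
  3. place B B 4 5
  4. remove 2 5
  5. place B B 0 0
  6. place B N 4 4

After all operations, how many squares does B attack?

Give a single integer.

Op 1: place BB@(1,5)
Op 2: place BQ@(2,5)
Op 3: place BB@(4,5)
Op 4: remove (2,5)
Op 5: place BB@(0,0)
Op 6: place BN@(4,4)
Per-piece attacks for B:
  BB@(0,0): attacks (1,1) (2,2) (3,3) (4,4) [ray(1,1) blocked at (4,4)]
  BB@(1,5): attacks (2,4) (3,3) (4,2) (5,1) (0,4)
  BN@(4,4): attacks (2,5) (5,2) (3,2) (2,3)
  BB@(4,5): attacks (5,4) (3,4) (2,3) (1,2) (0,1)
Union (16 distinct): (0,1) (0,4) (1,1) (1,2) (2,2) (2,3) (2,4) (2,5) (3,2) (3,3) (3,4) (4,2) (4,4) (5,1) (5,2) (5,4)

Answer: 16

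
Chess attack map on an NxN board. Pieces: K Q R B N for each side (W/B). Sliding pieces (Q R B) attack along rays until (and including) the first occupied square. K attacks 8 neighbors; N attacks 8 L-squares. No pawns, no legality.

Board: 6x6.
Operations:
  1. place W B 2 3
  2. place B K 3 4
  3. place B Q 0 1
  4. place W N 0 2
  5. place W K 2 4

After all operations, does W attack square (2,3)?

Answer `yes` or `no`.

Answer: yes

Derivation:
Op 1: place WB@(2,3)
Op 2: place BK@(3,4)
Op 3: place BQ@(0,1)
Op 4: place WN@(0,2)
Op 5: place WK@(2,4)
Per-piece attacks for W:
  WN@(0,2): attacks (1,4) (2,3) (1,0) (2,1)
  WB@(2,3): attacks (3,4) (3,2) (4,1) (5,0) (1,4) (0,5) (1,2) (0,1) [ray(1,1) blocked at (3,4); ray(-1,-1) blocked at (0,1)]
  WK@(2,4): attacks (2,5) (2,3) (3,4) (1,4) (3,5) (3,3) (1,5) (1,3)
W attacks (2,3): yes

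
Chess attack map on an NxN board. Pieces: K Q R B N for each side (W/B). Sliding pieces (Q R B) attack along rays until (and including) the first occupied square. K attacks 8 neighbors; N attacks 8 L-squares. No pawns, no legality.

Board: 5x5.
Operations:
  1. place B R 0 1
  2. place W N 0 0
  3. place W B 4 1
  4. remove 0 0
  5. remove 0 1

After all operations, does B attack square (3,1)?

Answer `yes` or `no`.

Answer: no

Derivation:
Op 1: place BR@(0,1)
Op 2: place WN@(0,0)
Op 3: place WB@(4,1)
Op 4: remove (0,0)
Op 5: remove (0,1)
Per-piece attacks for B:
B attacks (3,1): no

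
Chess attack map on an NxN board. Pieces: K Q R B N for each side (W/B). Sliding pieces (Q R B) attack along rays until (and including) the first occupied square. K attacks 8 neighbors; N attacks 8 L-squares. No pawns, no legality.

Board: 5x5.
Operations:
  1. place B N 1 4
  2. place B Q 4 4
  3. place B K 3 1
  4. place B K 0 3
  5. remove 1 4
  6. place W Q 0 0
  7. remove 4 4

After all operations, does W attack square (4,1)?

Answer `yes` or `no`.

Answer: no

Derivation:
Op 1: place BN@(1,4)
Op 2: place BQ@(4,4)
Op 3: place BK@(3,1)
Op 4: place BK@(0,3)
Op 5: remove (1,4)
Op 6: place WQ@(0,0)
Op 7: remove (4,4)
Per-piece attacks for W:
  WQ@(0,0): attacks (0,1) (0,2) (0,3) (1,0) (2,0) (3,0) (4,0) (1,1) (2,2) (3,3) (4,4) [ray(0,1) blocked at (0,3)]
W attacks (4,1): no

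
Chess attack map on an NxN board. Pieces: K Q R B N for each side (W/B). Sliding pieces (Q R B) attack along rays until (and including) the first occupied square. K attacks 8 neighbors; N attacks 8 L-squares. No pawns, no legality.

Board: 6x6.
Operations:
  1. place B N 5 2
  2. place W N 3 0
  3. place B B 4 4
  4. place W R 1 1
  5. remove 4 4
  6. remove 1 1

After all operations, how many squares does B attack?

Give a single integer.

Op 1: place BN@(5,2)
Op 2: place WN@(3,0)
Op 3: place BB@(4,4)
Op 4: place WR@(1,1)
Op 5: remove (4,4)
Op 6: remove (1,1)
Per-piece attacks for B:
  BN@(5,2): attacks (4,4) (3,3) (4,0) (3,1)
Union (4 distinct): (3,1) (3,3) (4,0) (4,4)

Answer: 4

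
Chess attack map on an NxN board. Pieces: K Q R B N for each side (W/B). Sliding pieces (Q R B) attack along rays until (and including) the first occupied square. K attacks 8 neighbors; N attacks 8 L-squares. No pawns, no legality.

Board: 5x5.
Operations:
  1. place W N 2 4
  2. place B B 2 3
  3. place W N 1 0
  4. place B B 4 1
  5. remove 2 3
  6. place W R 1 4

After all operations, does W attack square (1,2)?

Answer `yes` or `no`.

Op 1: place WN@(2,4)
Op 2: place BB@(2,3)
Op 3: place WN@(1,0)
Op 4: place BB@(4,1)
Op 5: remove (2,3)
Op 6: place WR@(1,4)
Per-piece attacks for W:
  WN@(1,0): attacks (2,2) (3,1) (0,2)
  WR@(1,4): attacks (1,3) (1,2) (1,1) (1,0) (2,4) (0,4) [ray(0,-1) blocked at (1,0); ray(1,0) blocked at (2,4)]
  WN@(2,4): attacks (3,2) (4,3) (1,2) (0,3)
W attacks (1,2): yes

Answer: yes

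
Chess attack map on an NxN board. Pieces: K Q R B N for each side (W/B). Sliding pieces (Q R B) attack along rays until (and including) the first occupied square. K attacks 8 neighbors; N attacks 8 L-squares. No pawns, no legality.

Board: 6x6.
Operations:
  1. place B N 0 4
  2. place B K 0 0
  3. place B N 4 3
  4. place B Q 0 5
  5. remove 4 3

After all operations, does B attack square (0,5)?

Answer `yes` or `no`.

Op 1: place BN@(0,4)
Op 2: place BK@(0,0)
Op 3: place BN@(4,3)
Op 4: place BQ@(0,5)
Op 5: remove (4,3)
Per-piece attacks for B:
  BK@(0,0): attacks (0,1) (1,0) (1,1)
  BN@(0,4): attacks (2,5) (1,2) (2,3)
  BQ@(0,5): attacks (0,4) (1,5) (2,5) (3,5) (4,5) (5,5) (1,4) (2,3) (3,2) (4,1) (5,0) [ray(0,-1) blocked at (0,4)]
B attacks (0,5): no

Answer: no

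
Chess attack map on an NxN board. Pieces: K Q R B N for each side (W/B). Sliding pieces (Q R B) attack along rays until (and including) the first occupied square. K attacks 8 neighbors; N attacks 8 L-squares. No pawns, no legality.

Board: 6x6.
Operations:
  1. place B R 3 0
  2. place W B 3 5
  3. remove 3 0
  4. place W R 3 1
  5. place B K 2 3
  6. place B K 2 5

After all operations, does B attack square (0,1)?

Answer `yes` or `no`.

Answer: no

Derivation:
Op 1: place BR@(3,0)
Op 2: place WB@(3,5)
Op 3: remove (3,0)
Op 4: place WR@(3,1)
Op 5: place BK@(2,3)
Op 6: place BK@(2,5)
Per-piece attacks for B:
  BK@(2,3): attacks (2,4) (2,2) (3,3) (1,3) (3,4) (3,2) (1,4) (1,2)
  BK@(2,5): attacks (2,4) (3,5) (1,5) (3,4) (1,4)
B attacks (0,1): no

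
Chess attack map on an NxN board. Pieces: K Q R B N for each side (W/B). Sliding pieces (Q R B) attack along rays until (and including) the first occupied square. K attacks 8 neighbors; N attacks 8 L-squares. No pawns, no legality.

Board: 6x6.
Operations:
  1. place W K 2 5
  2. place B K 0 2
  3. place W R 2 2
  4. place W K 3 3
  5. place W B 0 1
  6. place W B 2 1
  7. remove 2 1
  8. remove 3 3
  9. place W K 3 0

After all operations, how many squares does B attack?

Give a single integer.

Answer: 5

Derivation:
Op 1: place WK@(2,5)
Op 2: place BK@(0,2)
Op 3: place WR@(2,2)
Op 4: place WK@(3,3)
Op 5: place WB@(0,1)
Op 6: place WB@(2,1)
Op 7: remove (2,1)
Op 8: remove (3,3)
Op 9: place WK@(3,0)
Per-piece attacks for B:
  BK@(0,2): attacks (0,3) (0,1) (1,2) (1,3) (1,1)
Union (5 distinct): (0,1) (0,3) (1,1) (1,2) (1,3)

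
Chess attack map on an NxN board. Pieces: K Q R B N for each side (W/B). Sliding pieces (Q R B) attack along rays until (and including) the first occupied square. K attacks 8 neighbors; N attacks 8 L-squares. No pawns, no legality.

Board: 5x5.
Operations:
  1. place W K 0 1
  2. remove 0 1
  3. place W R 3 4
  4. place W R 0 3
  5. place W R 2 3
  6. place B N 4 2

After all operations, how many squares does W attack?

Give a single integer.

Op 1: place WK@(0,1)
Op 2: remove (0,1)
Op 3: place WR@(3,4)
Op 4: place WR@(0,3)
Op 5: place WR@(2,3)
Op 6: place BN@(4,2)
Per-piece attacks for W:
  WR@(0,3): attacks (0,4) (0,2) (0,1) (0,0) (1,3) (2,3) [ray(1,0) blocked at (2,3)]
  WR@(2,3): attacks (2,4) (2,2) (2,1) (2,0) (3,3) (4,3) (1,3) (0,3) [ray(-1,0) blocked at (0,3)]
  WR@(3,4): attacks (3,3) (3,2) (3,1) (3,0) (4,4) (2,4) (1,4) (0,4)
Union (18 distinct): (0,0) (0,1) (0,2) (0,3) (0,4) (1,3) (1,4) (2,0) (2,1) (2,2) (2,3) (2,4) (3,0) (3,1) (3,2) (3,3) (4,3) (4,4)

Answer: 18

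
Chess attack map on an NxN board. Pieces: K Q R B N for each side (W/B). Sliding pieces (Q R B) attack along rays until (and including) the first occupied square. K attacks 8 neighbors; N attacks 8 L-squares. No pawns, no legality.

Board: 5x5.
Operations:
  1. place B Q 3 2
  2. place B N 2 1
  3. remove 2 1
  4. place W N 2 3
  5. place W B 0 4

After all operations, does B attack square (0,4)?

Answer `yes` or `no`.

Op 1: place BQ@(3,2)
Op 2: place BN@(2,1)
Op 3: remove (2,1)
Op 4: place WN@(2,3)
Op 5: place WB@(0,4)
Per-piece attacks for B:
  BQ@(3,2): attacks (3,3) (3,4) (3,1) (3,0) (4,2) (2,2) (1,2) (0,2) (4,3) (4,1) (2,3) (2,1) (1,0) [ray(-1,1) blocked at (2,3)]
B attacks (0,4): no

Answer: no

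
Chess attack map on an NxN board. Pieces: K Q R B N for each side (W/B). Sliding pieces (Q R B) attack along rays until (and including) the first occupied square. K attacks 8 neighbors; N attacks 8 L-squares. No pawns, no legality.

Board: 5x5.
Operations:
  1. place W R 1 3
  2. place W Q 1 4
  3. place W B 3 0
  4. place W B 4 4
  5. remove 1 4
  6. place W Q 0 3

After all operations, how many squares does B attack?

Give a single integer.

Op 1: place WR@(1,3)
Op 2: place WQ@(1,4)
Op 3: place WB@(3,0)
Op 4: place WB@(4,4)
Op 5: remove (1,4)
Op 6: place WQ@(0,3)
Per-piece attacks for B:
Union (0 distinct): (none)

Answer: 0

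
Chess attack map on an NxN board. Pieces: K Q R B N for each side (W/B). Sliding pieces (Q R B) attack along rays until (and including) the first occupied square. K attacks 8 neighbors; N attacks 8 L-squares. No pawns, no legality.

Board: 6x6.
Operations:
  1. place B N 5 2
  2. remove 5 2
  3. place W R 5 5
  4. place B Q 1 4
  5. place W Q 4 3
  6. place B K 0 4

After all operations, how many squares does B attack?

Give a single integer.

Answer: 18

Derivation:
Op 1: place BN@(5,2)
Op 2: remove (5,2)
Op 3: place WR@(5,5)
Op 4: place BQ@(1,4)
Op 5: place WQ@(4,3)
Op 6: place BK@(0,4)
Per-piece attacks for B:
  BK@(0,4): attacks (0,5) (0,3) (1,4) (1,5) (1,3)
  BQ@(1,4): attacks (1,5) (1,3) (1,2) (1,1) (1,0) (2,4) (3,4) (4,4) (5,4) (0,4) (2,5) (2,3) (3,2) (4,1) (5,0) (0,5) (0,3) [ray(-1,0) blocked at (0,4)]
Union (18 distinct): (0,3) (0,4) (0,5) (1,0) (1,1) (1,2) (1,3) (1,4) (1,5) (2,3) (2,4) (2,5) (3,2) (3,4) (4,1) (4,4) (5,0) (5,4)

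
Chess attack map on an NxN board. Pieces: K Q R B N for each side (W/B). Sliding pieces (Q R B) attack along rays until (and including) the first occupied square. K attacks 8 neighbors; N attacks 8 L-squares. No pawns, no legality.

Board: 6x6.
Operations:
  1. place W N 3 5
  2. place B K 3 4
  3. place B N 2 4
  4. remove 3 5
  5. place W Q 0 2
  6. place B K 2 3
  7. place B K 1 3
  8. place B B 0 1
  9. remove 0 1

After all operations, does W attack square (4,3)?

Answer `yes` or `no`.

Op 1: place WN@(3,5)
Op 2: place BK@(3,4)
Op 3: place BN@(2,4)
Op 4: remove (3,5)
Op 5: place WQ@(0,2)
Op 6: place BK@(2,3)
Op 7: place BK@(1,3)
Op 8: place BB@(0,1)
Op 9: remove (0,1)
Per-piece attacks for W:
  WQ@(0,2): attacks (0,3) (0,4) (0,5) (0,1) (0,0) (1,2) (2,2) (3,2) (4,2) (5,2) (1,3) (1,1) (2,0) [ray(1,1) blocked at (1,3)]
W attacks (4,3): no

Answer: no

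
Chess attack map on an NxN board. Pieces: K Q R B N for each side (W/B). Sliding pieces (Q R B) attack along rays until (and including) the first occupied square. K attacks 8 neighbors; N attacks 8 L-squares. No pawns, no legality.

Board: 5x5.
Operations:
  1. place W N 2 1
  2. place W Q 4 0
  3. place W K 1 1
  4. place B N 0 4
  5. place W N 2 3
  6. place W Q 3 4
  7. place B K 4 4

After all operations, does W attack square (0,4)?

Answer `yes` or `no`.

Answer: yes

Derivation:
Op 1: place WN@(2,1)
Op 2: place WQ@(4,0)
Op 3: place WK@(1,1)
Op 4: place BN@(0,4)
Op 5: place WN@(2,3)
Op 6: place WQ@(3,4)
Op 7: place BK@(4,4)
Per-piece attacks for W:
  WK@(1,1): attacks (1,2) (1,0) (2,1) (0,1) (2,2) (2,0) (0,2) (0,0)
  WN@(2,1): attacks (3,3) (4,2) (1,3) (0,2) (4,0) (0,0)
  WN@(2,3): attacks (4,4) (0,4) (3,1) (4,2) (1,1) (0,2)
  WQ@(3,4): attacks (3,3) (3,2) (3,1) (3,0) (4,4) (2,4) (1,4) (0,4) (4,3) (2,3) [ray(1,0) blocked at (4,4); ray(-1,0) blocked at (0,4); ray(-1,-1) blocked at (2,3)]
  WQ@(4,0): attacks (4,1) (4,2) (4,3) (4,4) (3,0) (2,0) (1,0) (0,0) (3,1) (2,2) (1,3) (0,4) [ray(0,1) blocked at (4,4); ray(-1,1) blocked at (0,4)]
W attacks (0,4): yes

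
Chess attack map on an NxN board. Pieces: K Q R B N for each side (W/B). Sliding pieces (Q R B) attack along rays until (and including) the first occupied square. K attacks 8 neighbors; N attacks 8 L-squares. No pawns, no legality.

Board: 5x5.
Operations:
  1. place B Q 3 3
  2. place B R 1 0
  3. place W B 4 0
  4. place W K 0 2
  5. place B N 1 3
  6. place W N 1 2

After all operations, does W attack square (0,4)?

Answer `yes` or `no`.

Op 1: place BQ@(3,3)
Op 2: place BR@(1,0)
Op 3: place WB@(4,0)
Op 4: place WK@(0,2)
Op 5: place BN@(1,3)
Op 6: place WN@(1,2)
Per-piece attacks for W:
  WK@(0,2): attacks (0,3) (0,1) (1,2) (1,3) (1,1)
  WN@(1,2): attacks (2,4) (3,3) (0,4) (2,0) (3,1) (0,0)
  WB@(4,0): attacks (3,1) (2,2) (1,3) [ray(-1,1) blocked at (1,3)]
W attacks (0,4): yes

Answer: yes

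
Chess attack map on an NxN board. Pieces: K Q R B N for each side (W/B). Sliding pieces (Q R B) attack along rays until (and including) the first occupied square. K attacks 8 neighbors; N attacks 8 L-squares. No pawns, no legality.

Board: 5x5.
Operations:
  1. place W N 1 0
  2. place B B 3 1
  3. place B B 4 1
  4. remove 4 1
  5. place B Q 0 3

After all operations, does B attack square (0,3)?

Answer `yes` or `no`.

Answer: no

Derivation:
Op 1: place WN@(1,0)
Op 2: place BB@(3,1)
Op 3: place BB@(4,1)
Op 4: remove (4,1)
Op 5: place BQ@(0,3)
Per-piece attacks for B:
  BQ@(0,3): attacks (0,4) (0,2) (0,1) (0,0) (1,3) (2,3) (3,3) (4,3) (1,4) (1,2) (2,1) (3,0)
  BB@(3,1): attacks (4,2) (4,0) (2,2) (1,3) (0,4) (2,0)
B attacks (0,3): no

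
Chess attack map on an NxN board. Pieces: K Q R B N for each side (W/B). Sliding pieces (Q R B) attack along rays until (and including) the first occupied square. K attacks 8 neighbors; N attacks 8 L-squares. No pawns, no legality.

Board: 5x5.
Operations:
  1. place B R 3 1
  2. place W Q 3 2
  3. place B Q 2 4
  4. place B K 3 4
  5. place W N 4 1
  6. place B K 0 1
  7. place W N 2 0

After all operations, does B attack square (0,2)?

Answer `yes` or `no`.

Op 1: place BR@(3,1)
Op 2: place WQ@(3,2)
Op 3: place BQ@(2,4)
Op 4: place BK@(3,4)
Op 5: place WN@(4,1)
Op 6: place BK@(0,1)
Op 7: place WN@(2,0)
Per-piece attacks for B:
  BK@(0,1): attacks (0,2) (0,0) (1,1) (1,2) (1,0)
  BQ@(2,4): attacks (2,3) (2,2) (2,1) (2,0) (3,4) (1,4) (0,4) (3,3) (4,2) (1,3) (0,2) [ray(0,-1) blocked at (2,0); ray(1,0) blocked at (3,4)]
  BR@(3,1): attacks (3,2) (3,0) (4,1) (2,1) (1,1) (0,1) [ray(0,1) blocked at (3,2); ray(1,0) blocked at (4,1); ray(-1,0) blocked at (0,1)]
  BK@(3,4): attacks (3,3) (4,4) (2,4) (4,3) (2,3)
B attacks (0,2): yes

Answer: yes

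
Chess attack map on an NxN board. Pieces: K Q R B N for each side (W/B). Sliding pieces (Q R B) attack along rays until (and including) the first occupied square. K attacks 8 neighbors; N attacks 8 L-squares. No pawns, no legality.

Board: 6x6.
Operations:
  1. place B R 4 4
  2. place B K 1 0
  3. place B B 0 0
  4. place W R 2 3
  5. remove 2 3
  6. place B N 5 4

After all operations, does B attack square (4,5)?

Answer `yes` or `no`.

Op 1: place BR@(4,4)
Op 2: place BK@(1,0)
Op 3: place BB@(0,0)
Op 4: place WR@(2,3)
Op 5: remove (2,3)
Op 6: place BN@(5,4)
Per-piece attacks for B:
  BB@(0,0): attacks (1,1) (2,2) (3,3) (4,4) [ray(1,1) blocked at (4,4)]
  BK@(1,0): attacks (1,1) (2,0) (0,0) (2,1) (0,1)
  BR@(4,4): attacks (4,5) (4,3) (4,2) (4,1) (4,0) (5,4) (3,4) (2,4) (1,4) (0,4) [ray(1,0) blocked at (5,4)]
  BN@(5,4): attacks (3,5) (4,2) (3,3)
B attacks (4,5): yes

Answer: yes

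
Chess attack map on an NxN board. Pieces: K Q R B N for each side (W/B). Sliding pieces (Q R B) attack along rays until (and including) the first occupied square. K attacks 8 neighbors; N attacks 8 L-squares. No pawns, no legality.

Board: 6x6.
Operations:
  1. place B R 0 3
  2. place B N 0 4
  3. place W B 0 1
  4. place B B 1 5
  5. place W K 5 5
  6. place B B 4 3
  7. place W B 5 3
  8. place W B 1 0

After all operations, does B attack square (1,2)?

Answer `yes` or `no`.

Op 1: place BR@(0,3)
Op 2: place BN@(0,4)
Op 3: place WB@(0,1)
Op 4: place BB@(1,5)
Op 5: place WK@(5,5)
Op 6: place BB@(4,3)
Op 7: place WB@(5,3)
Op 8: place WB@(1,0)
Per-piece attacks for B:
  BR@(0,3): attacks (0,4) (0,2) (0,1) (1,3) (2,3) (3,3) (4,3) [ray(0,1) blocked at (0,4); ray(0,-1) blocked at (0,1); ray(1,0) blocked at (4,3)]
  BN@(0,4): attacks (2,5) (1,2) (2,3)
  BB@(1,5): attacks (2,4) (3,3) (4,2) (5,1) (0,4) [ray(-1,-1) blocked at (0,4)]
  BB@(4,3): attacks (5,4) (5,2) (3,4) (2,5) (3,2) (2,1) (1,0) [ray(-1,-1) blocked at (1,0)]
B attacks (1,2): yes

Answer: yes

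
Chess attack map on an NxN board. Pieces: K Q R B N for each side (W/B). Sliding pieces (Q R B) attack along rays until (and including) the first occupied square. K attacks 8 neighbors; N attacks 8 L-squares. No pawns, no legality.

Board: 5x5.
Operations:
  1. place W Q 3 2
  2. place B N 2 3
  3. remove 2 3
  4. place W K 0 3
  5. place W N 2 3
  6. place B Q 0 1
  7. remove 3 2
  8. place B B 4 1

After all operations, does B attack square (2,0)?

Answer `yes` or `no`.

Answer: no

Derivation:
Op 1: place WQ@(3,2)
Op 2: place BN@(2,3)
Op 3: remove (2,3)
Op 4: place WK@(0,3)
Op 5: place WN@(2,3)
Op 6: place BQ@(0,1)
Op 7: remove (3,2)
Op 8: place BB@(4,1)
Per-piece attacks for B:
  BQ@(0,1): attacks (0,2) (0,3) (0,0) (1,1) (2,1) (3,1) (4,1) (1,2) (2,3) (1,0) [ray(0,1) blocked at (0,3); ray(1,0) blocked at (4,1); ray(1,1) blocked at (2,3)]
  BB@(4,1): attacks (3,2) (2,3) (3,0) [ray(-1,1) blocked at (2,3)]
B attacks (2,0): no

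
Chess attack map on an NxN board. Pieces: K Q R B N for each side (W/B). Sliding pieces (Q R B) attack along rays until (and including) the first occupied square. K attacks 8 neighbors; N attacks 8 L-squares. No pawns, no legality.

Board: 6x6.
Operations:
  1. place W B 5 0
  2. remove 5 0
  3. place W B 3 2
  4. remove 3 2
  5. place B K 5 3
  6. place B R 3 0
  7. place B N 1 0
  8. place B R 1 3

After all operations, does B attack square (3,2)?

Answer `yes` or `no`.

Answer: yes

Derivation:
Op 1: place WB@(5,0)
Op 2: remove (5,0)
Op 3: place WB@(3,2)
Op 4: remove (3,2)
Op 5: place BK@(5,3)
Op 6: place BR@(3,0)
Op 7: place BN@(1,0)
Op 8: place BR@(1,3)
Per-piece attacks for B:
  BN@(1,0): attacks (2,2) (3,1) (0,2)
  BR@(1,3): attacks (1,4) (1,5) (1,2) (1,1) (1,0) (2,3) (3,3) (4,3) (5,3) (0,3) [ray(0,-1) blocked at (1,0); ray(1,0) blocked at (5,3)]
  BR@(3,0): attacks (3,1) (3,2) (3,3) (3,4) (3,5) (4,0) (5,0) (2,0) (1,0) [ray(-1,0) blocked at (1,0)]
  BK@(5,3): attacks (5,4) (5,2) (4,3) (4,4) (4,2)
B attacks (3,2): yes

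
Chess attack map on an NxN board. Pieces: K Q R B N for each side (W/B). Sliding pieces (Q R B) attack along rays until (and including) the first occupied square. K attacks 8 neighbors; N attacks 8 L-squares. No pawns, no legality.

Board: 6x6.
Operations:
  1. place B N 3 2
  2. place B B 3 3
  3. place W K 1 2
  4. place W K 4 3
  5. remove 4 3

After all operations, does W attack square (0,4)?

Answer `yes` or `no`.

Op 1: place BN@(3,2)
Op 2: place BB@(3,3)
Op 3: place WK@(1,2)
Op 4: place WK@(4,3)
Op 5: remove (4,3)
Per-piece attacks for W:
  WK@(1,2): attacks (1,3) (1,1) (2,2) (0,2) (2,3) (2,1) (0,3) (0,1)
W attacks (0,4): no

Answer: no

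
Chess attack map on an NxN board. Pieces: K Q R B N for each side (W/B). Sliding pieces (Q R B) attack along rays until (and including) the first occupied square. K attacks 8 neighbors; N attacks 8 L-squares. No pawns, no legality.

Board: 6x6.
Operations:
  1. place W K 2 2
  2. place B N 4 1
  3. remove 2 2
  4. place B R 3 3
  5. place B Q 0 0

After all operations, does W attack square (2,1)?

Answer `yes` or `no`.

Op 1: place WK@(2,2)
Op 2: place BN@(4,1)
Op 3: remove (2,2)
Op 4: place BR@(3,3)
Op 5: place BQ@(0,0)
Per-piece attacks for W:
W attacks (2,1): no

Answer: no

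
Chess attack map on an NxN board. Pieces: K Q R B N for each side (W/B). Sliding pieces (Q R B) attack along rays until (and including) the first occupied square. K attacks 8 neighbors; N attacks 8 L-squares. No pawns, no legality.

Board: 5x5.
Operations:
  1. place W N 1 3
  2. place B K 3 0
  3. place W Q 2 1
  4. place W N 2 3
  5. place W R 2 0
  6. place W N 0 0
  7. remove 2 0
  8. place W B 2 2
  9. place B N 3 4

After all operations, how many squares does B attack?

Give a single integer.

Answer: 8

Derivation:
Op 1: place WN@(1,3)
Op 2: place BK@(3,0)
Op 3: place WQ@(2,1)
Op 4: place WN@(2,3)
Op 5: place WR@(2,0)
Op 6: place WN@(0,0)
Op 7: remove (2,0)
Op 8: place WB@(2,2)
Op 9: place BN@(3,4)
Per-piece attacks for B:
  BK@(3,0): attacks (3,1) (4,0) (2,0) (4,1) (2,1)
  BN@(3,4): attacks (4,2) (2,2) (1,3)
Union (8 distinct): (1,3) (2,0) (2,1) (2,2) (3,1) (4,0) (4,1) (4,2)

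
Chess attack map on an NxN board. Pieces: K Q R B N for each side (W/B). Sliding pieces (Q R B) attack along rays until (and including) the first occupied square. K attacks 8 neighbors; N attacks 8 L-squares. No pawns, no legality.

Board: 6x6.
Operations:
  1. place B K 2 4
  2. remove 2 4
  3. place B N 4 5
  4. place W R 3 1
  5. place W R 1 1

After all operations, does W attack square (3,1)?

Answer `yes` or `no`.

Op 1: place BK@(2,4)
Op 2: remove (2,4)
Op 3: place BN@(4,5)
Op 4: place WR@(3,1)
Op 5: place WR@(1,1)
Per-piece attacks for W:
  WR@(1,1): attacks (1,2) (1,3) (1,4) (1,5) (1,0) (2,1) (3,1) (0,1) [ray(1,0) blocked at (3,1)]
  WR@(3,1): attacks (3,2) (3,3) (3,4) (3,5) (3,0) (4,1) (5,1) (2,1) (1,1) [ray(-1,0) blocked at (1,1)]
W attacks (3,1): yes

Answer: yes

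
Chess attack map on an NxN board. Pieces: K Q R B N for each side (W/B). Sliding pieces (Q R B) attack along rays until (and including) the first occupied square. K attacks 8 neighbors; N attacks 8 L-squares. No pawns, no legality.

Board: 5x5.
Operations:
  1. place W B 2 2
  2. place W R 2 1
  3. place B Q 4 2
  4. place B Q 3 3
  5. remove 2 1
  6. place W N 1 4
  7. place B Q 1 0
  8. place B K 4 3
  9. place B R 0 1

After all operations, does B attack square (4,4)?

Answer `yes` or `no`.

Answer: yes

Derivation:
Op 1: place WB@(2,2)
Op 2: place WR@(2,1)
Op 3: place BQ@(4,2)
Op 4: place BQ@(3,3)
Op 5: remove (2,1)
Op 6: place WN@(1,4)
Op 7: place BQ@(1,0)
Op 8: place BK@(4,3)
Op 9: place BR@(0,1)
Per-piece attacks for B:
  BR@(0,1): attacks (0,2) (0,3) (0,4) (0,0) (1,1) (2,1) (3,1) (4,1)
  BQ@(1,0): attacks (1,1) (1,2) (1,3) (1,4) (2,0) (3,0) (4,0) (0,0) (2,1) (3,2) (4,3) (0,1) [ray(0,1) blocked at (1,4); ray(1,1) blocked at (4,3); ray(-1,1) blocked at (0,1)]
  BQ@(3,3): attacks (3,4) (3,2) (3,1) (3,0) (4,3) (2,3) (1,3) (0,3) (4,4) (4,2) (2,4) (2,2) [ray(1,0) blocked at (4,3); ray(1,-1) blocked at (4,2); ray(-1,-1) blocked at (2,2)]
  BQ@(4,2): attacks (4,3) (4,1) (4,0) (3,2) (2,2) (3,3) (3,1) (2,0) [ray(0,1) blocked at (4,3); ray(-1,0) blocked at (2,2); ray(-1,1) blocked at (3,3)]
  BK@(4,3): attacks (4,4) (4,2) (3,3) (3,4) (3,2)
B attacks (4,4): yes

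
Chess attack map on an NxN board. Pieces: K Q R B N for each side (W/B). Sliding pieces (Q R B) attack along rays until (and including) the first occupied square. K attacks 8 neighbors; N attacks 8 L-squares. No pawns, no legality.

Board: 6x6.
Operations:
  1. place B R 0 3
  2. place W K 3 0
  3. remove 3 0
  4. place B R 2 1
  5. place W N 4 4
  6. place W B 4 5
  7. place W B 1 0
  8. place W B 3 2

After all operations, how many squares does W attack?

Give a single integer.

Op 1: place BR@(0,3)
Op 2: place WK@(3,0)
Op 3: remove (3,0)
Op 4: place BR@(2,1)
Op 5: place WN@(4,4)
Op 6: place WB@(4,5)
Op 7: place WB@(1,0)
Op 8: place WB@(3,2)
Per-piece attacks for W:
  WB@(1,0): attacks (2,1) (0,1) [ray(1,1) blocked at (2,1)]
  WB@(3,2): attacks (4,3) (5,4) (4,1) (5,0) (2,3) (1,4) (0,5) (2,1) [ray(-1,-1) blocked at (2,1)]
  WN@(4,4): attacks (2,5) (5,2) (3,2) (2,3)
  WB@(4,5): attacks (5,4) (3,4) (2,3) (1,2) (0,1)
Union (14 distinct): (0,1) (0,5) (1,2) (1,4) (2,1) (2,3) (2,5) (3,2) (3,4) (4,1) (4,3) (5,0) (5,2) (5,4)

Answer: 14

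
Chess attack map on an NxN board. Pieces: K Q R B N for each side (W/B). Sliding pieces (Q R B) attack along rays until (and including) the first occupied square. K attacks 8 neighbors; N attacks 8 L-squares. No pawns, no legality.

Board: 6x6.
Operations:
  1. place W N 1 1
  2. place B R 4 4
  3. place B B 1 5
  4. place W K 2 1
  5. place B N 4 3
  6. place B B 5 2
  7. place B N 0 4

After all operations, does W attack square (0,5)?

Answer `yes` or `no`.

Op 1: place WN@(1,1)
Op 2: place BR@(4,4)
Op 3: place BB@(1,5)
Op 4: place WK@(2,1)
Op 5: place BN@(4,3)
Op 6: place BB@(5,2)
Op 7: place BN@(0,4)
Per-piece attacks for W:
  WN@(1,1): attacks (2,3) (3,2) (0,3) (3,0)
  WK@(2,1): attacks (2,2) (2,0) (3,1) (1,1) (3,2) (3,0) (1,2) (1,0)
W attacks (0,5): no

Answer: no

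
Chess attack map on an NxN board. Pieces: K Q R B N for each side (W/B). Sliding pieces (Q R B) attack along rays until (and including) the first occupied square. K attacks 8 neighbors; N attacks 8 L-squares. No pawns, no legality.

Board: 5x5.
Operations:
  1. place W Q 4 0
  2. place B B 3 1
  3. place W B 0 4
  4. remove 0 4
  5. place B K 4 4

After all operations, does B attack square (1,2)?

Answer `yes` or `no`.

Answer: no

Derivation:
Op 1: place WQ@(4,0)
Op 2: place BB@(3,1)
Op 3: place WB@(0,4)
Op 4: remove (0,4)
Op 5: place BK@(4,4)
Per-piece attacks for B:
  BB@(3,1): attacks (4,2) (4,0) (2,2) (1,3) (0,4) (2,0) [ray(1,-1) blocked at (4,0)]
  BK@(4,4): attacks (4,3) (3,4) (3,3)
B attacks (1,2): no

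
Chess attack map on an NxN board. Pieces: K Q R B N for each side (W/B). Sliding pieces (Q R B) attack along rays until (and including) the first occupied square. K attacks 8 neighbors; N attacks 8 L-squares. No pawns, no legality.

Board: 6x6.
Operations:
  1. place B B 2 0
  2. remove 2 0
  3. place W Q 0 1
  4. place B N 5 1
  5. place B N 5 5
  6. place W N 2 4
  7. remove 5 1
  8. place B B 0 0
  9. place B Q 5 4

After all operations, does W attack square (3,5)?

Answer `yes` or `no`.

Answer: no

Derivation:
Op 1: place BB@(2,0)
Op 2: remove (2,0)
Op 3: place WQ@(0,1)
Op 4: place BN@(5,1)
Op 5: place BN@(5,5)
Op 6: place WN@(2,4)
Op 7: remove (5,1)
Op 8: place BB@(0,0)
Op 9: place BQ@(5,4)
Per-piece attacks for W:
  WQ@(0,1): attacks (0,2) (0,3) (0,4) (0,5) (0,0) (1,1) (2,1) (3,1) (4,1) (5,1) (1,2) (2,3) (3,4) (4,5) (1,0) [ray(0,-1) blocked at (0,0)]
  WN@(2,4): attacks (4,5) (0,5) (3,2) (4,3) (1,2) (0,3)
W attacks (3,5): no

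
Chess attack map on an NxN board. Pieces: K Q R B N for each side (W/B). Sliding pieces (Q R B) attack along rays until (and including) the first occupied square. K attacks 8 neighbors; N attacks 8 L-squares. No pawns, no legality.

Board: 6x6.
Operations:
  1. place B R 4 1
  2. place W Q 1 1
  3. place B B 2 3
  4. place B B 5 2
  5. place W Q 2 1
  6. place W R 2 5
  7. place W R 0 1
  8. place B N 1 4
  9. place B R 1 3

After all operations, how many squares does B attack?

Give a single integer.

Answer: 22

Derivation:
Op 1: place BR@(4,1)
Op 2: place WQ@(1,1)
Op 3: place BB@(2,3)
Op 4: place BB@(5,2)
Op 5: place WQ@(2,1)
Op 6: place WR@(2,5)
Op 7: place WR@(0,1)
Op 8: place BN@(1,4)
Op 9: place BR@(1,3)
Per-piece attacks for B:
  BR@(1,3): attacks (1,4) (1,2) (1,1) (2,3) (0,3) [ray(0,1) blocked at (1,4); ray(0,-1) blocked at (1,1); ray(1,0) blocked at (2,3)]
  BN@(1,4): attacks (3,5) (2,2) (3,3) (0,2)
  BB@(2,3): attacks (3,4) (4,5) (3,2) (4,1) (1,4) (1,2) (0,1) [ray(1,-1) blocked at (4,1); ray(-1,1) blocked at (1,4); ray(-1,-1) blocked at (0,1)]
  BR@(4,1): attacks (4,2) (4,3) (4,4) (4,5) (4,0) (5,1) (3,1) (2,1) [ray(-1,0) blocked at (2,1)]
  BB@(5,2): attacks (4,3) (3,4) (2,5) (4,1) [ray(-1,1) blocked at (2,5); ray(-1,-1) blocked at (4,1)]
Union (22 distinct): (0,1) (0,2) (0,3) (1,1) (1,2) (1,4) (2,1) (2,2) (2,3) (2,5) (3,1) (3,2) (3,3) (3,4) (3,5) (4,0) (4,1) (4,2) (4,3) (4,4) (4,5) (5,1)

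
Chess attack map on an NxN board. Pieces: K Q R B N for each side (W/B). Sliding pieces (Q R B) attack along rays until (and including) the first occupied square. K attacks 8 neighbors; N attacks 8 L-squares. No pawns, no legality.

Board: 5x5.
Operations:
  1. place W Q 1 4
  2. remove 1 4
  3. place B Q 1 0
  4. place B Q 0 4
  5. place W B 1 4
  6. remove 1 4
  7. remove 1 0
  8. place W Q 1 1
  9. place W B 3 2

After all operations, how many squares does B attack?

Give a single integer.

Answer: 12

Derivation:
Op 1: place WQ@(1,4)
Op 2: remove (1,4)
Op 3: place BQ@(1,0)
Op 4: place BQ@(0,4)
Op 5: place WB@(1,4)
Op 6: remove (1,4)
Op 7: remove (1,0)
Op 8: place WQ@(1,1)
Op 9: place WB@(3,2)
Per-piece attacks for B:
  BQ@(0,4): attacks (0,3) (0,2) (0,1) (0,0) (1,4) (2,4) (3,4) (4,4) (1,3) (2,2) (3,1) (4,0)
Union (12 distinct): (0,0) (0,1) (0,2) (0,3) (1,3) (1,4) (2,2) (2,4) (3,1) (3,4) (4,0) (4,4)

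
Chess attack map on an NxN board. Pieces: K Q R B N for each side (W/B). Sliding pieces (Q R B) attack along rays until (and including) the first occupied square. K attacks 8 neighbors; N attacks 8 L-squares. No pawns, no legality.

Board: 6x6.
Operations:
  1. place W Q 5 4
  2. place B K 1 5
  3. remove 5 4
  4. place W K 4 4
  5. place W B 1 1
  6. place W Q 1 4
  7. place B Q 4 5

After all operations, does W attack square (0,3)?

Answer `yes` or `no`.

Op 1: place WQ@(5,4)
Op 2: place BK@(1,5)
Op 3: remove (5,4)
Op 4: place WK@(4,4)
Op 5: place WB@(1,1)
Op 6: place WQ@(1,4)
Op 7: place BQ@(4,5)
Per-piece attacks for W:
  WB@(1,1): attacks (2,2) (3,3) (4,4) (2,0) (0,2) (0,0) [ray(1,1) blocked at (4,4)]
  WQ@(1,4): attacks (1,5) (1,3) (1,2) (1,1) (2,4) (3,4) (4,4) (0,4) (2,5) (2,3) (3,2) (4,1) (5,0) (0,5) (0,3) [ray(0,1) blocked at (1,5); ray(0,-1) blocked at (1,1); ray(1,0) blocked at (4,4)]
  WK@(4,4): attacks (4,5) (4,3) (5,4) (3,4) (5,5) (5,3) (3,5) (3,3)
W attacks (0,3): yes

Answer: yes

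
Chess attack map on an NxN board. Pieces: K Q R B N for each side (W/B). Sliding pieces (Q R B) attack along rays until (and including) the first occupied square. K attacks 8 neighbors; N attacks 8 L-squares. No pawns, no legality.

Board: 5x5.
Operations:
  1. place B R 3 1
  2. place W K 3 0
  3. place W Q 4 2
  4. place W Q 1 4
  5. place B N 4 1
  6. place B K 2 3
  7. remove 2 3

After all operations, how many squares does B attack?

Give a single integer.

Answer: 10

Derivation:
Op 1: place BR@(3,1)
Op 2: place WK@(3,0)
Op 3: place WQ@(4,2)
Op 4: place WQ@(1,4)
Op 5: place BN@(4,1)
Op 6: place BK@(2,3)
Op 7: remove (2,3)
Per-piece attacks for B:
  BR@(3,1): attacks (3,2) (3,3) (3,4) (3,0) (4,1) (2,1) (1,1) (0,1) [ray(0,-1) blocked at (3,0); ray(1,0) blocked at (4,1)]
  BN@(4,1): attacks (3,3) (2,2) (2,0)
Union (10 distinct): (0,1) (1,1) (2,0) (2,1) (2,2) (3,0) (3,2) (3,3) (3,4) (4,1)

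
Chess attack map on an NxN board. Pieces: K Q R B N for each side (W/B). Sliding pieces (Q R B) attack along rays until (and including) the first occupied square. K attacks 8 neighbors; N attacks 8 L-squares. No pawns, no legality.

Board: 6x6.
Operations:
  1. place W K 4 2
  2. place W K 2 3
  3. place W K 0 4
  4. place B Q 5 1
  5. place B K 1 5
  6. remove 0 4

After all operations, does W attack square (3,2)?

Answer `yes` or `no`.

Answer: yes

Derivation:
Op 1: place WK@(4,2)
Op 2: place WK@(2,3)
Op 3: place WK@(0,4)
Op 4: place BQ@(5,1)
Op 5: place BK@(1,5)
Op 6: remove (0,4)
Per-piece attacks for W:
  WK@(2,3): attacks (2,4) (2,2) (3,3) (1,3) (3,4) (3,2) (1,4) (1,2)
  WK@(4,2): attacks (4,3) (4,1) (5,2) (3,2) (5,3) (5,1) (3,3) (3,1)
W attacks (3,2): yes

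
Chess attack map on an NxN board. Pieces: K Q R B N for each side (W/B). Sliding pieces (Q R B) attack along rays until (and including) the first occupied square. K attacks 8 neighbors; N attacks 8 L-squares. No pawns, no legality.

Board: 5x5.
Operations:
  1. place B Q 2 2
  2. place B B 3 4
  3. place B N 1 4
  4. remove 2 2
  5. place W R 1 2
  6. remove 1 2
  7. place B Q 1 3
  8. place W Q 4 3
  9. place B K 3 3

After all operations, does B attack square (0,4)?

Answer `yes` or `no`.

Op 1: place BQ@(2,2)
Op 2: place BB@(3,4)
Op 3: place BN@(1,4)
Op 4: remove (2,2)
Op 5: place WR@(1,2)
Op 6: remove (1,2)
Op 7: place BQ@(1,3)
Op 8: place WQ@(4,3)
Op 9: place BK@(3,3)
Per-piece attacks for B:
  BQ@(1,3): attacks (1,4) (1,2) (1,1) (1,0) (2,3) (3,3) (0,3) (2,4) (2,2) (3,1) (4,0) (0,4) (0,2) [ray(0,1) blocked at (1,4); ray(1,0) blocked at (3,3)]
  BN@(1,4): attacks (2,2) (3,3) (0,2)
  BK@(3,3): attacks (3,4) (3,2) (4,3) (2,3) (4,4) (4,2) (2,4) (2,2)
  BB@(3,4): attacks (4,3) (2,3) (1,2) (0,1) [ray(1,-1) blocked at (4,3)]
B attacks (0,4): yes

Answer: yes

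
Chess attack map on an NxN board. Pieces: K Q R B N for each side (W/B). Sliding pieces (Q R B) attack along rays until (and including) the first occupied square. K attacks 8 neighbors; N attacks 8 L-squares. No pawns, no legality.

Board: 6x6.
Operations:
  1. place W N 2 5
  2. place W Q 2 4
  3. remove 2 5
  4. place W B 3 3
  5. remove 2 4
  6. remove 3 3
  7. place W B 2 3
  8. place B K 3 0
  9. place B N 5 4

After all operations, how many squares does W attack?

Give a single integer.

Op 1: place WN@(2,5)
Op 2: place WQ@(2,4)
Op 3: remove (2,5)
Op 4: place WB@(3,3)
Op 5: remove (2,4)
Op 6: remove (3,3)
Op 7: place WB@(2,3)
Op 8: place BK@(3,0)
Op 9: place BN@(5,4)
Per-piece attacks for W:
  WB@(2,3): attacks (3,4) (4,5) (3,2) (4,1) (5,0) (1,4) (0,5) (1,2) (0,1)
Union (9 distinct): (0,1) (0,5) (1,2) (1,4) (3,2) (3,4) (4,1) (4,5) (5,0)

Answer: 9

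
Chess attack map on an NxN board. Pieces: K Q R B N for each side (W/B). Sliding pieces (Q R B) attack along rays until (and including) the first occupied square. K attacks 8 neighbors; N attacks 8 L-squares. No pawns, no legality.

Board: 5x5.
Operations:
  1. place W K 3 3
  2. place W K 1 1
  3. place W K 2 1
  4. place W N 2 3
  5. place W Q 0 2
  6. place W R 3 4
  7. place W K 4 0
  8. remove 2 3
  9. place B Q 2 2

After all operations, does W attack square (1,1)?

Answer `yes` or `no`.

Answer: yes

Derivation:
Op 1: place WK@(3,3)
Op 2: place WK@(1,1)
Op 3: place WK@(2,1)
Op 4: place WN@(2,3)
Op 5: place WQ@(0,2)
Op 6: place WR@(3,4)
Op 7: place WK@(4,0)
Op 8: remove (2,3)
Op 9: place BQ@(2,2)
Per-piece attacks for W:
  WQ@(0,2): attacks (0,3) (0,4) (0,1) (0,0) (1,2) (2,2) (1,3) (2,4) (1,1) [ray(1,0) blocked at (2,2); ray(1,-1) blocked at (1,1)]
  WK@(1,1): attacks (1,2) (1,0) (2,1) (0,1) (2,2) (2,0) (0,2) (0,0)
  WK@(2,1): attacks (2,2) (2,0) (3,1) (1,1) (3,2) (3,0) (1,2) (1,0)
  WK@(3,3): attacks (3,4) (3,2) (4,3) (2,3) (4,4) (4,2) (2,4) (2,2)
  WR@(3,4): attacks (3,3) (4,4) (2,4) (1,4) (0,4) [ray(0,-1) blocked at (3,3)]
  WK@(4,0): attacks (4,1) (3,0) (3,1)
W attacks (1,1): yes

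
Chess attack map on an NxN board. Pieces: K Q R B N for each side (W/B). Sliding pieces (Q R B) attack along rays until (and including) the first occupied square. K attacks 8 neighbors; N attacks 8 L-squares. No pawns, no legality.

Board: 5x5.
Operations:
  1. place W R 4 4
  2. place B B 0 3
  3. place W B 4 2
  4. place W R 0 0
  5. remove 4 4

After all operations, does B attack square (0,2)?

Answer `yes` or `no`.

Answer: no

Derivation:
Op 1: place WR@(4,4)
Op 2: place BB@(0,3)
Op 3: place WB@(4,2)
Op 4: place WR@(0,0)
Op 5: remove (4,4)
Per-piece attacks for B:
  BB@(0,3): attacks (1,4) (1,2) (2,1) (3,0)
B attacks (0,2): no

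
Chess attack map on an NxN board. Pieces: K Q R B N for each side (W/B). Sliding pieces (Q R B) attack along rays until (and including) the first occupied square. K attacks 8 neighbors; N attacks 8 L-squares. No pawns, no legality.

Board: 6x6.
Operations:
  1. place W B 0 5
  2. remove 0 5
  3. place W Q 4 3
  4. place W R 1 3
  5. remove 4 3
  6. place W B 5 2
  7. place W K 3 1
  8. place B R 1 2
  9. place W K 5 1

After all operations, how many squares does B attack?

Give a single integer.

Op 1: place WB@(0,5)
Op 2: remove (0,5)
Op 3: place WQ@(4,3)
Op 4: place WR@(1,3)
Op 5: remove (4,3)
Op 6: place WB@(5,2)
Op 7: place WK@(3,1)
Op 8: place BR@(1,2)
Op 9: place WK@(5,1)
Per-piece attacks for B:
  BR@(1,2): attacks (1,3) (1,1) (1,0) (2,2) (3,2) (4,2) (5,2) (0,2) [ray(0,1) blocked at (1,3); ray(1,0) blocked at (5,2)]
Union (8 distinct): (0,2) (1,0) (1,1) (1,3) (2,2) (3,2) (4,2) (5,2)

Answer: 8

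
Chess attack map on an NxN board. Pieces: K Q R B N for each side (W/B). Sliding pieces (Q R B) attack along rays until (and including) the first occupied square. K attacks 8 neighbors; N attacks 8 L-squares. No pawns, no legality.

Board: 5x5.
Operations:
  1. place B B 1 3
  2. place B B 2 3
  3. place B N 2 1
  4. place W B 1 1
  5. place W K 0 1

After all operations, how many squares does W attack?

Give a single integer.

Answer: 9

Derivation:
Op 1: place BB@(1,3)
Op 2: place BB@(2,3)
Op 3: place BN@(2,1)
Op 4: place WB@(1,1)
Op 5: place WK@(0,1)
Per-piece attacks for W:
  WK@(0,1): attacks (0,2) (0,0) (1,1) (1,2) (1,0)
  WB@(1,1): attacks (2,2) (3,3) (4,4) (2,0) (0,2) (0,0)
Union (9 distinct): (0,0) (0,2) (1,0) (1,1) (1,2) (2,0) (2,2) (3,3) (4,4)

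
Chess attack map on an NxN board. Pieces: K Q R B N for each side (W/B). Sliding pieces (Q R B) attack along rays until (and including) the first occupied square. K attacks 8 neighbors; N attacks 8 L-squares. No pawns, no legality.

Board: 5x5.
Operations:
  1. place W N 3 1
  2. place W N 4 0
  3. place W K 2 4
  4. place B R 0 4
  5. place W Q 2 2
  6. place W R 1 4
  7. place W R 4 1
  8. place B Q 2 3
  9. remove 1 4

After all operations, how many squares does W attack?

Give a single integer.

Op 1: place WN@(3,1)
Op 2: place WN@(4,0)
Op 3: place WK@(2,4)
Op 4: place BR@(0,4)
Op 5: place WQ@(2,2)
Op 6: place WR@(1,4)
Op 7: place WR@(4,1)
Op 8: place BQ@(2,3)
Op 9: remove (1,4)
Per-piece attacks for W:
  WQ@(2,2): attacks (2,3) (2,1) (2,0) (3,2) (4,2) (1,2) (0,2) (3,3) (4,4) (3,1) (1,3) (0,4) (1,1) (0,0) [ray(0,1) blocked at (2,3); ray(1,-1) blocked at (3,1); ray(-1,1) blocked at (0,4)]
  WK@(2,4): attacks (2,3) (3,4) (1,4) (3,3) (1,3)
  WN@(3,1): attacks (4,3) (2,3) (1,2) (1,0)
  WN@(4,0): attacks (3,2) (2,1)
  WR@(4,1): attacks (4,2) (4,3) (4,4) (4,0) (3,1) [ray(0,-1) blocked at (4,0); ray(-1,0) blocked at (3,1)]
Union (19 distinct): (0,0) (0,2) (0,4) (1,0) (1,1) (1,2) (1,3) (1,4) (2,0) (2,1) (2,3) (3,1) (3,2) (3,3) (3,4) (4,0) (4,2) (4,3) (4,4)

Answer: 19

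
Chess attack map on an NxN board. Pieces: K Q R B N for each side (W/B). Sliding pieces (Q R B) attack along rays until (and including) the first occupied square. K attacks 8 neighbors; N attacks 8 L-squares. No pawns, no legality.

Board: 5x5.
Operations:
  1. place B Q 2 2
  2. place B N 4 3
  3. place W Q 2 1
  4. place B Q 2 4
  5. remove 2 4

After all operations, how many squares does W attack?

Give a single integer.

Op 1: place BQ@(2,2)
Op 2: place BN@(4,3)
Op 3: place WQ@(2,1)
Op 4: place BQ@(2,4)
Op 5: remove (2,4)
Per-piece attacks for W:
  WQ@(2,1): attacks (2,2) (2,0) (3,1) (4,1) (1,1) (0,1) (3,2) (4,3) (3,0) (1,2) (0,3) (1,0) [ray(0,1) blocked at (2,2); ray(1,1) blocked at (4,3)]
Union (12 distinct): (0,1) (0,3) (1,0) (1,1) (1,2) (2,0) (2,2) (3,0) (3,1) (3,2) (4,1) (4,3)

Answer: 12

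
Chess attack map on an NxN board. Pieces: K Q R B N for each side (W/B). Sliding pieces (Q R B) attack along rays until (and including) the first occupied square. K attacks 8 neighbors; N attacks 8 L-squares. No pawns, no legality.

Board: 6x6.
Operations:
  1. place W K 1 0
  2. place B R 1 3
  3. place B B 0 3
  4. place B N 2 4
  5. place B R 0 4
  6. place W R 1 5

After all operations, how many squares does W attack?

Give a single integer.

Answer: 12

Derivation:
Op 1: place WK@(1,0)
Op 2: place BR@(1,3)
Op 3: place BB@(0,3)
Op 4: place BN@(2,4)
Op 5: place BR@(0,4)
Op 6: place WR@(1,5)
Per-piece attacks for W:
  WK@(1,0): attacks (1,1) (2,0) (0,0) (2,1) (0,1)
  WR@(1,5): attacks (1,4) (1,3) (2,5) (3,5) (4,5) (5,5) (0,5) [ray(0,-1) blocked at (1,3)]
Union (12 distinct): (0,0) (0,1) (0,5) (1,1) (1,3) (1,4) (2,0) (2,1) (2,5) (3,5) (4,5) (5,5)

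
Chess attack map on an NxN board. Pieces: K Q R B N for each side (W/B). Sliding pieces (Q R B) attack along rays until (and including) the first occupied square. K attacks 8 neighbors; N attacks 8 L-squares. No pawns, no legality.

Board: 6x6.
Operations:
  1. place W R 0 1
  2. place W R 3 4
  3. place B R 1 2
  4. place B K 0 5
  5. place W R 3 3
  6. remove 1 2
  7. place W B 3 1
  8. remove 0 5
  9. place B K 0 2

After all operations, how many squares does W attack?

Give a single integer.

Op 1: place WR@(0,1)
Op 2: place WR@(3,4)
Op 3: place BR@(1,2)
Op 4: place BK@(0,5)
Op 5: place WR@(3,3)
Op 6: remove (1,2)
Op 7: place WB@(3,1)
Op 8: remove (0,5)
Op 9: place BK@(0,2)
Per-piece attacks for W:
  WR@(0,1): attacks (0,2) (0,0) (1,1) (2,1) (3,1) [ray(0,1) blocked at (0,2); ray(1,0) blocked at (3,1)]
  WB@(3,1): attacks (4,2) (5,3) (4,0) (2,2) (1,3) (0,4) (2,0)
  WR@(3,3): attacks (3,4) (3,2) (3,1) (4,3) (5,3) (2,3) (1,3) (0,3) [ray(0,1) blocked at (3,4); ray(0,-1) blocked at (3,1)]
  WR@(3,4): attacks (3,5) (3,3) (4,4) (5,4) (2,4) (1,4) (0,4) [ray(0,-1) blocked at (3,3)]
Union (23 distinct): (0,0) (0,2) (0,3) (0,4) (1,1) (1,3) (1,4) (2,0) (2,1) (2,2) (2,3) (2,4) (3,1) (3,2) (3,3) (3,4) (3,5) (4,0) (4,2) (4,3) (4,4) (5,3) (5,4)

Answer: 23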